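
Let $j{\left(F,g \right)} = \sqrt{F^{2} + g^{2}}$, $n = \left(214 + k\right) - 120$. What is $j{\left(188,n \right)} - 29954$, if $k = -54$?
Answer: $-29954 + 4 \sqrt{2309} \approx -29762.0$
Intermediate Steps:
$n = 40$ ($n = \left(214 - 54\right) - 120 = 160 - 120 = 40$)
$j{\left(188,n \right)} - 29954 = \sqrt{188^{2} + 40^{2}} - 29954 = \sqrt{35344 + 1600} - 29954 = \sqrt{36944} - 29954 = 4 \sqrt{2309} - 29954 = -29954 + 4 \sqrt{2309}$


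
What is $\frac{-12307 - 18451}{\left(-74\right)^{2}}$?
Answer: $- \frac{15379}{2738} \approx -5.6169$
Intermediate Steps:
$\frac{-12307 - 18451}{\left(-74\right)^{2}} = \frac{-12307 - 18451}{5476} = \left(-30758\right) \frac{1}{5476} = - \frac{15379}{2738}$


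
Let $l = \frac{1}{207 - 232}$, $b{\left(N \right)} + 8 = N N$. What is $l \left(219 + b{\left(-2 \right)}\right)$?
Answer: $- \frac{43}{5} \approx -8.6$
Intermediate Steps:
$b{\left(N \right)} = -8 + N^{2}$ ($b{\left(N \right)} = -8 + N N = -8 + N^{2}$)
$l = - \frac{1}{25}$ ($l = \frac{1}{-25} = - \frac{1}{25} \approx -0.04$)
$l \left(219 + b{\left(-2 \right)}\right) = - \frac{219 - \left(8 - \left(-2\right)^{2}\right)}{25} = - \frac{219 + \left(-8 + 4\right)}{25} = - \frac{219 - 4}{25} = \left(- \frac{1}{25}\right) 215 = - \frac{43}{5}$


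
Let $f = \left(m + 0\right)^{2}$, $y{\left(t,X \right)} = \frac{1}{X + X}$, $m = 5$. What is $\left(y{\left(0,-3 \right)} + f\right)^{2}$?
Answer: $\frac{22201}{36} \approx 616.69$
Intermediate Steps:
$y{\left(t,X \right)} = \frac{1}{2 X}$
$f = 25$ ($f = \left(5 + 0\right)^{2} = 5^{2} = 25$)
$\left(y{\left(0,-3 \right)} + f\right)^{2} = \left(\frac{1}{2 \left(-3\right)} + 25\right)^{2} = \left(\frac{1}{2} \left(- \frac{1}{3}\right) + 25\right)^{2} = \left(- \frac{1}{6} + 25\right)^{2} = \left(\frac{149}{6}\right)^{2} = \frac{22201}{36}$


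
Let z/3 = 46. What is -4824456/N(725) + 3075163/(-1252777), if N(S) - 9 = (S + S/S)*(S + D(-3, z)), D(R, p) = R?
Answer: -364567120515/31270566697 ≈ -11.658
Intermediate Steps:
z = 138 (z = 3*46 = 138)
N(S) = 9 + (1 + S)*(-3 + S) (N(S) = 9 + (S + S/S)*(S - 3) = 9 + (S + 1)*(-3 + S) = 9 + (1 + S)*(-3 + S))
-4824456/N(725) + 3075163/(-1252777) = -4824456/(6 + 725**2 - 2*725) + 3075163/(-1252777) = -4824456/(6 + 525625 - 1450) + 3075163*(-1/1252777) = -4824456/524181 - 3075163/1252777 = -4824456*1/524181 - 3075163/1252777 = -229736/24961 - 3075163/1252777 = -364567120515/31270566697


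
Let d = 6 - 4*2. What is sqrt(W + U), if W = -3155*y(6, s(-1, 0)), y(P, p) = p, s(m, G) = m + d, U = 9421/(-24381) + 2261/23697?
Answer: sqrt(481534041285648533)/7132797 ≈ 97.287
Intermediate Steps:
d = -2 (d = 6 - 8 = -2)
U = -18680444/64195173 (U = 9421*(-1/24381) + 2261*(1/23697) = -9421/24381 + 2261/23697 = -18680444/64195173 ≈ -0.29099)
s(m, G) = -2 + m (s(m, G) = m - 2 = -2 + m)
W = 9465 (W = -3155*(-2 - 1) = -3155*(-3) = 9465)
sqrt(W + U) = sqrt(9465 - 18680444/64195173) = sqrt(607588632001/64195173) = sqrt(481534041285648533)/7132797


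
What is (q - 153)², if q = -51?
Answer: 41616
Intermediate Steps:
(q - 153)² = (-51 - 153)² = (-204)² = 41616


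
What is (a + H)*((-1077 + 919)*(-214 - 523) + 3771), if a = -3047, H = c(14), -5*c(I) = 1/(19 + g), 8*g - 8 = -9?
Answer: -276558366981/755 ≈ -3.6630e+8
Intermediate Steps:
g = -1/8 (g = 1 + (1/8)*(-9) = 1 - 9/8 = -1/8 ≈ -0.12500)
c(I) = -8/755 (c(I) = -1/(5*(19 - 1/8)) = -1/(5*151/8) = -1/5*8/151 = -8/755)
H = -8/755 ≈ -0.010596
(a + H)*((-1077 + 919)*(-214 - 523) + 3771) = (-3047 - 8/755)*((-1077 + 919)*(-214 - 523) + 3771) = -2300493*(-158*(-737) + 3771)/755 = -2300493*(116446 + 3771)/755 = -2300493/755*120217 = -276558366981/755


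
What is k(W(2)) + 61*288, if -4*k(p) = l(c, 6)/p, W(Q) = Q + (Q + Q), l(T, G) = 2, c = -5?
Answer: 210815/12 ≈ 17568.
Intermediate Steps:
W(Q) = 3*Q (W(Q) = Q + 2*Q = 3*Q)
k(p) = -1/(2*p)
k(W(2)) + 61*288 = -1/(2*(3*2)) + 61*288 = -½/6 + 17568 = -½*⅙ + 17568 = -1/12 + 17568 = 210815/12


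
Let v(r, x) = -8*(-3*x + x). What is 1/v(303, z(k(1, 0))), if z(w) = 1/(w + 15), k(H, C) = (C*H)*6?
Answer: 15/16 ≈ 0.93750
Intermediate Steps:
k(H, C) = 6*C*H
z(w) = 1/(15 + w)
v(r, x) = 16*x (v(r, x) = -(-16)*x = 16*x)
1/v(303, z(k(1, 0))) = 1/(16/(15 + 6*0*1)) = 1/(16/(15 + 0)) = 1/(16/15) = 15/16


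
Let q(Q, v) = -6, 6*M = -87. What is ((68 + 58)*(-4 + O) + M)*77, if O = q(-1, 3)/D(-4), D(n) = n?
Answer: -50743/2 ≈ -25372.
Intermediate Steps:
M = -29/2 (M = (⅙)*(-87) = -29/2 ≈ -14.500)
O = 3/2 (O = -6/(-4) = -6*(-¼) = 3/2 ≈ 1.5000)
((68 + 58)*(-4 + O) + M)*77 = ((68 + 58)*(-4 + 3/2) - 29/2)*77 = (126*(-5/2) - 29/2)*77 = (-315 - 29/2)*77 = -659/2*77 = -50743/2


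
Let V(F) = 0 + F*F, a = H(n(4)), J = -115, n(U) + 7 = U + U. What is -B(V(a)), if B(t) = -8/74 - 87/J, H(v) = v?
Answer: -2759/4255 ≈ -0.64841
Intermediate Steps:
n(U) = -7 + 2*U (n(U) = -7 + (U + U) = -7 + 2*U)
a = 1 (a = -7 + 2*4 = -7 + 8 = 1)
V(F) = F² (V(F) = 0 + F² = F²)
B(t) = 2759/4255 (B(t) = -8/74 - 87/(-115) = -8*1/74 - 87*(-1/115) = -4/37 + 87/115 = 2759/4255)
-B(V(a)) = -1*2759/4255 = -2759/4255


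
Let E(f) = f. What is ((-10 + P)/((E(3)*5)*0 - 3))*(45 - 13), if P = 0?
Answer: 320/3 ≈ 106.67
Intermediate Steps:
((-10 + P)/((E(3)*5)*0 - 3))*(45 - 13) = ((-10 + 0)/((3*5)*0 - 3))*(45 - 13) = -10/(15*0 - 3)*32 = -10/(0 - 3)*32 = -10/(-3)*32 = -10*(-1/3)*32 = (10/3)*32 = 320/3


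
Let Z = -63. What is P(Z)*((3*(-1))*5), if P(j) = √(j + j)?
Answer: -45*I*√14 ≈ -168.37*I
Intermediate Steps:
P(j) = √2*√j (P(j) = √(2*j) = √2*√j)
P(Z)*((3*(-1))*5) = (√2*√(-63))*((3*(-1))*5) = (√2*(3*I*√7))*(-3*5) = (3*I*√14)*(-15) = -45*I*√14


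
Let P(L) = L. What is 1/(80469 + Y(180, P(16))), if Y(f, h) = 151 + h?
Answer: 1/80636 ≈ 1.2401e-5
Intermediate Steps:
1/(80469 + Y(180, P(16))) = 1/(80469 + (151 + 16)) = 1/(80469 + 167) = 1/80636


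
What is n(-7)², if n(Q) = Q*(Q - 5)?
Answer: 7056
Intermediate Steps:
n(Q) = Q*(-5 + Q)
n(-7)² = (-7*(-5 - 7))² = (-7*(-12))² = 84² = 7056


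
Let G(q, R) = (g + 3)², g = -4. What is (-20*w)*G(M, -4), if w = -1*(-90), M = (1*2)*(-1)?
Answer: -1800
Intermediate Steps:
M = -2 (M = 2*(-1) = -2)
G(q, R) = 1 (G(q, R) = (-4 + 3)² = (-1)² = 1)
w = 90
(-20*w)*G(M, -4) = -20*90*1 = -1800*1 = -1800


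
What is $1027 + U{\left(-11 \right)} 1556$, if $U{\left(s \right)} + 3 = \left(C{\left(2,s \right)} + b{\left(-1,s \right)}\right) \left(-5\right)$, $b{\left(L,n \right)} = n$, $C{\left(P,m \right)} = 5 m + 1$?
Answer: $502059$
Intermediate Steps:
$C{\left(P,m \right)} = 1 + 5 m$
$U{\left(s \right)} = -8 - 30 s$ ($U{\left(s \right)} = -3 + \left(\left(1 + 5 s\right) + s\right) \left(-5\right) = -3 + \left(1 + 6 s\right) \left(-5\right) = -3 - \left(5 + 30 s\right) = -8 - 30 s$)
$1027 + U{\left(-11 \right)} 1556 = 1027 + \left(-8 - -330\right) 1556 = 1027 + \left(-8 + 330\right) 1556 = 1027 + 322 \cdot 1556 = 1027 + 501032 = 502059$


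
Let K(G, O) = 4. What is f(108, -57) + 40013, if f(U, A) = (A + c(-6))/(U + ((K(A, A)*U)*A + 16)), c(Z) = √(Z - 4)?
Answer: 980318557/24500 - I*√10/24500 ≈ 40013.0 - 0.00012907*I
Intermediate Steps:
c(Z) = √(-4 + Z)
f(U, A) = (A + I*√10)/(16 + U + 4*A*U) (f(U, A) = (A + √(-4 - 6))/(U + ((4*U)*A + 16)) = (A + √(-10))/(U + (4*A*U + 16)) = (A + I*√10)/(U + (16 + 4*A*U)) = (A + I*√10)/(16 + U + 4*A*U))
f(108, -57) + 40013 = (-57 + I*√10)/(16 + 108 + 4*(-57)*108) + 40013 = (-57 + I*√10)/(16 + 108 - 24624) + 40013 = (-57 + I*√10)/(-24500) + 40013 = -(-57 + I*√10)/24500 + 40013 = (57/24500 - I*√10/24500) + 40013 = 980318557/24500 - I*√10/24500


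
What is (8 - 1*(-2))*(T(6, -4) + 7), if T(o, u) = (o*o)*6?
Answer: 2230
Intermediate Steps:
T(o, u) = 6*o**2 (T(o, u) = o**2*6 = 6*o**2)
(8 - 1*(-2))*(T(6, -4) + 7) = (8 - 1*(-2))*(6*6**2 + 7) = (8 + 2)*(6*36 + 7) = 10*(216 + 7) = 10*223 = 2230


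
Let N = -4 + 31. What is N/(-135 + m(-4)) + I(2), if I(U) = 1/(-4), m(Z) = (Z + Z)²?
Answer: -179/284 ≈ -0.63028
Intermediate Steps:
m(Z) = 4*Z² (m(Z) = (2*Z)² = 4*Z²)
I(U) = -¼
N = 27
N/(-135 + m(-4)) + I(2) = 27/(-135 + 4*(-4)²) - ¼ = 27/(-135 + 4*16) - ¼ = 27/(-135 + 64) - ¼ = 27/(-71) - ¼ = -1/71*27 - ¼ = -27/71 - ¼ = -179/284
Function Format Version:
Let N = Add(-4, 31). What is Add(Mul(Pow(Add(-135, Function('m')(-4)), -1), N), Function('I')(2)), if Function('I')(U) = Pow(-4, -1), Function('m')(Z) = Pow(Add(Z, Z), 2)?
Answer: Rational(-179, 284) ≈ -0.63028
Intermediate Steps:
Function('m')(Z) = Mul(4, Pow(Z, 2)) (Function('m')(Z) = Pow(Mul(2, Z), 2) = Mul(4, Pow(Z, 2)))
Function('I')(U) = Rational(-1, 4)
N = 27
Add(Mul(Pow(Add(-135, Function('m')(-4)), -1), N), Function('I')(2)) = Add(Mul(Pow(Add(-135, Mul(4, Pow(-4, 2))), -1), 27), Rational(-1, 4)) = Add(Mul(Pow(Add(-135, Mul(4, 16)), -1), 27), Rational(-1, 4)) = Add(Mul(Pow(Add(-135, 64), -1), 27), Rational(-1, 4)) = Add(Mul(Pow(-71, -1), 27), Rational(-1, 4)) = Add(Mul(Rational(-1, 71), 27), Rational(-1, 4)) = Add(Rational(-27, 71), Rational(-1, 4)) = Rational(-179, 284)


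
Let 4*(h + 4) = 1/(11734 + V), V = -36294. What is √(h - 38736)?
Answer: I*√5841930017535/12280 ≈ 196.82*I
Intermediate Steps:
h = -392961/98240 (h = -4 + 1/(4*(11734 - 36294)) = -4 + (¼)/(-24560) = -4 + (¼)*(-1/24560) = -4 - 1/98240 = -392961/98240 ≈ -4.0000)
√(h - 38736) = √(-392961/98240 - 38736) = √(-3805817601/98240) = I*√5841930017535/12280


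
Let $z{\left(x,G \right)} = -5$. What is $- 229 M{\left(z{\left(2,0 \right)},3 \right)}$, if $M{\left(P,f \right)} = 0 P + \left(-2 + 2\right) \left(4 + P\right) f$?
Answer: $0$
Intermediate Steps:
$M{\left(P,f \right)} = 0$ ($M{\left(P,f \right)} = 0 + 0 \left(4 + P\right) f = 0 + 0 f = 0 + 0 = 0$)
$- 229 M{\left(z{\left(2,0 \right)},3 \right)} = \left(-229\right) 0 = 0$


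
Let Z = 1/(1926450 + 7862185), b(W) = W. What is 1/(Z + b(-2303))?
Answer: -9788635/22543226404 ≈ -0.00043422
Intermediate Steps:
Z = 1/9788635 ≈ 1.0216e-7
1/(Z + b(-2303)) = 1/(1/9788635 - 2303) = 1/(-22543226404/9788635) = -9788635/22543226404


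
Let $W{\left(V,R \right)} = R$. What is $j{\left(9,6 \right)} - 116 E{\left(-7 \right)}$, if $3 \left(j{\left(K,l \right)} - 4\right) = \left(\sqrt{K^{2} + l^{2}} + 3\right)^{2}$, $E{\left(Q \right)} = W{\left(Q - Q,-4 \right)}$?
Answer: $510 + 6 \sqrt{13} \approx 531.63$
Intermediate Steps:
$E{\left(Q \right)} = -4$
$j{\left(K,l \right)} = 4 + \frac{\left(3 + \sqrt{K^{2} + l^{2}}\right)^{2}}{3}$ ($j{\left(K,l \right)} = 4 + \frac{\left(\sqrt{K^{2} + l^{2}} + 3\right)^{2}}{3} = 4 + \frac{\left(3 + \sqrt{K^{2} + l^{2}}\right)^{2}}{3}$)
$j{\left(9,6 \right)} - 116 E{\left(-7 \right)} = \left(4 + \frac{\left(3 + \sqrt{9^{2} + 6^{2}}\right)^{2}}{3}\right) - -464 = \left(4 + \frac{\left(3 + \sqrt{81 + 36}\right)^{2}}{3}\right) + 464 = \left(4 + \frac{\left(3 + \sqrt{117}\right)^{2}}{3}\right) + 464 = \left(4 + \frac{\left(3 + 3 \sqrt{13}\right)^{2}}{3}\right) + 464 = 468 + \frac{\left(3 + 3 \sqrt{13}\right)^{2}}{3}$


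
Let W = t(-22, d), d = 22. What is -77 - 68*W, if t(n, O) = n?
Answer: 1419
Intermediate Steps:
W = -22
-77 - 68*W = -77 - 68*(-22) = -77 + 1496 = 1419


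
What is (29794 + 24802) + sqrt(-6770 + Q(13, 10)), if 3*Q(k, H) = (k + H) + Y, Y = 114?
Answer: 54596 + I*sqrt(60519)/3 ≈ 54596.0 + 82.002*I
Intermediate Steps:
Q(k, H) = 38 + H/3 + k/3 (Q(k, H) = ((k + H) + 114)/3 = ((H + k) + 114)/3 = (114 + H + k)/3 = 38 + H/3 + k/3)
(29794 + 24802) + sqrt(-6770 + Q(13, 10)) = (29794 + 24802) + sqrt(-6770 + (38 + (1/3)*10 + (1/3)*13)) = 54596 + sqrt(-6770 + (38 + 10/3 + 13/3)) = 54596 + sqrt(-6770 + 137/3) = 54596 + sqrt(-20173/3) = 54596 + I*sqrt(60519)/3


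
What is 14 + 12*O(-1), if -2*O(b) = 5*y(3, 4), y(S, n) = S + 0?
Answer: -76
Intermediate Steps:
y(S, n) = S
O(b) = -15/2 (O(b) = -5*3/2 = -½*15 = -15/2)
14 + 12*O(-1) = 14 + 12*(-15/2) = 14 - 90 = -76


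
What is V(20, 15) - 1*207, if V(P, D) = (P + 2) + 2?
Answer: -183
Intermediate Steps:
V(P, D) = 4 + P (V(P, D) = (2 + P) + 2 = 4 + P)
V(20, 15) - 1*207 = (4 + 20) - 1*207 = 24 - 207 = -183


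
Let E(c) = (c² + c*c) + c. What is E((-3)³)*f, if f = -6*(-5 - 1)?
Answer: 51516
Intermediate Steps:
E(c) = c + 2*c² (E(c) = (c² + c²) + c = 2*c² + c = c + 2*c²)
f = 36 (f = -6*(-6) = 36)
E((-3)³)*f = ((-3)³*(1 + 2*(-3)³))*36 = -27*(1 + 2*(-27))*36 = -27*(1 - 54)*36 = -27*(-53)*36 = 1431*36 = 51516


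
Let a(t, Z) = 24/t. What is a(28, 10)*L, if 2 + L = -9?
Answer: -66/7 ≈ -9.4286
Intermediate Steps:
L = -11 (L = -2 - 9 = -11)
a(28, 10)*L = (24/28)*(-11) = (24*(1/28))*(-11) = (6/7)*(-11) = -66/7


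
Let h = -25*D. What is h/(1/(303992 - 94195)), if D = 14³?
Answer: -14392074200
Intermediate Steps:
D = 2744
h = -68600 (h = -25*2744 = -68600)
h/(1/(303992 - 94195)) = -68600/(1/(303992 - 94195)) = -68600/(1/209797) = -68600/1/209797 = -68600*209797 = -14392074200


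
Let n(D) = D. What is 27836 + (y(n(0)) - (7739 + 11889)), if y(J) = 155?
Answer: 8363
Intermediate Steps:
27836 + (y(n(0)) - (7739 + 11889)) = 27836 + (155 - (7739 + 11889)) = 27836 + (155 - 1*19628) = 27836 + (155 - 19628) = 27836 - 19473 = 8363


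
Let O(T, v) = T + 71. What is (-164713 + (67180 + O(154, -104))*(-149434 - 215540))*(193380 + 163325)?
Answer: -8775384309362015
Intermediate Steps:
O(T, v) = 71 + T
(-164713 + (67180 + O(154, -104))*(-149434 - 215540))*(193380 + 163325) = (-164713 + (67180 + (71 + 154))*(-149434 - 215540))*(193380 + 163325) = (-164713 + (67180 + 225)*(-364974))*356705 = (-164713 + 67405*(-364974))*356705 = (-164713 - 24601072470)*356705 = -24601237183*356705 = -8775384309362015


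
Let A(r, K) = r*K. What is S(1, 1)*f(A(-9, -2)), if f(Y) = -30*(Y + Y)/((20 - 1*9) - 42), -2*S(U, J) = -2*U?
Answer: 1080/31 ≈ 34.839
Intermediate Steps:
S(U, J) = U (S(U, J) = -(-1)*U = U)
A(r, K) = K*r
f(Y) = 60*Y/31 (f(Y) = -30*2*Y/((20 - 9) - 42) = -30*2*Y/(11 - 42) = -30*(-2*Y/31) = -(-60)*Y/31 = 60*Y/31)
S(1, 1)*f(A(-9, -2)) = 1*(60*(-2*(-9))/31) = 1*((60/31)*18) = 1*(1080/31) = 1080/31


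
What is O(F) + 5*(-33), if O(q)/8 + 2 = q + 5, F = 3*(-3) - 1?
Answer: -221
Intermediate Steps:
F = -10 (F = -9 - 1 = -10)
O(q) = 24 + 8*q (O(q) = -16 + 8*(q + 5) = -16 + 8*(5 + q) = -16 + (40 + 8*q) = 24 + 8*q)
O(F) + 5*(-33) = (24 + 8*(-10)) + 5*(-33) = (24 - 80) - 165 = -56 - 165 = -221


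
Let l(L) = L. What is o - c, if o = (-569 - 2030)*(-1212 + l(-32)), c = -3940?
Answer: 3237096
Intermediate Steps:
o = 3233156 (o = (-569 - 2030)*(-1212 - 32) = -2599*(-1244) = 3233156)
o - c = 3233156 - 1*(-3940) = 3233156 + 3940 = 3237096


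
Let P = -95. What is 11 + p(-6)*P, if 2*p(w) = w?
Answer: 296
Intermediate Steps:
p(w) = w/2
11 + p(-6)*P = 11 + ((1/2)*(-6))*(-95) = 11 - 3*(-95) = 11 + 285 = 296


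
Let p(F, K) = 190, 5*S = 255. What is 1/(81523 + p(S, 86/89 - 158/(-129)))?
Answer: 1/81713 ≈ 1.2238e-5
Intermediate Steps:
S = 51 (S = (⅕)*255 = 51)
1/(81523 + p(S, 86/89 - 158/(-129))) = 1/(81523 + 190) = 1/81713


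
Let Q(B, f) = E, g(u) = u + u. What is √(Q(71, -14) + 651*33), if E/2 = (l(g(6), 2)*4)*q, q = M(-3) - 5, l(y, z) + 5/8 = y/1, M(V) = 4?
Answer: 4*√1337 ≈ 146.26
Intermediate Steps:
g(u) = 2*u
l(y, z) = -5/8 + y (l(y, z) = -5/8 + y/1 = -5/8 + y*1 = -5/8 + y)
q = -1 (q = 4 - 5 = -1)
E = -91 (E = 2*(((-5/8 + 2*6)*4)*(-1)) = 2*(((-5/8 + 12)*4)*(-1)) = 2*(((91/8)*4)*(-1)) = 2*((91/2)*(-1)) = 2*(-91/2) = -91)
Q(B, f) = -91
√(Q(71, -14) + 651*33) = √(-91 + 651*33) = √(-91 + 21483) = √21392 = 4*√1337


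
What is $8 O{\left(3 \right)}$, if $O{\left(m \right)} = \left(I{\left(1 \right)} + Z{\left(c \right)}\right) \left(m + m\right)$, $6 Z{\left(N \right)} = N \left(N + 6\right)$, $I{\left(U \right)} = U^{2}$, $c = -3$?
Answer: $-24$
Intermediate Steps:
$Z{\left(N \right)} = \frac{N \left(6 + N\right)}{6}$ ($Z{\left(N \right)} = \frac{N \left(N + 6\right)}{6} = \frac{N \left(6 + N\right)}{6}$)
$O{\left(m \right)} = - m$ ($O{\left(m \right)} = \left(1^{2} + \frac{1}{6} \left(-3\right) \left(6 - 3\right)\right) \left(m + m\right) = \left(1 + \frac{1}{6} \left(-3\right) 3\right) 2 m = \left(1 - \frac{3}{2}\right) 2 m = - \frac{2 m}{2} = - m$)
$8 O{\left(3 \right)} = 8 \left(\left(-1\right) 3\right) = 8 \left(-3\right) = -24$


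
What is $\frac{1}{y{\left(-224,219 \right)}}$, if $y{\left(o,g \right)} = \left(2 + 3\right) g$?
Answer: $\frac{1}{1095} \approx 0.00091324$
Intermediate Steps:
$y{\left(o,g \right)} = 5 g$
$\frac{1}{y{\left(-224,219 \right)}} = \frac{1}{5 \cdot 219} = \frac{1}{1095}$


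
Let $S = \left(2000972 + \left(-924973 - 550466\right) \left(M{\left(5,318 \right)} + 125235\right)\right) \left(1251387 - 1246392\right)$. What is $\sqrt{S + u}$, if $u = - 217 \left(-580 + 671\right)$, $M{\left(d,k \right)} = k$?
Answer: $2 i \sqrt{231323185008943} \approx 3.0419 \cdot 10^{7} i$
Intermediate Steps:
$S = -925292740016025$ ($S = \left(2000972 + \left(-924973 - 550466\right) \left(318 + 125235\right)\right) \left(1251387 - 1246392\right) = \left(2000972 - 185245792767\right) 4995 = \left(-185243791795\right) 4995 = -925292740016025$)
$u = -19747$ ($u = \left(-217\right) 91 = -19747$)
$\sqrt{S + u} = \sqrt{-925292740016025 - 19747} = \sqrt{-925292740035772} = 2 i \sqrt{231323185008943}$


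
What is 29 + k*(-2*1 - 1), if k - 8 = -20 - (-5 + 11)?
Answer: 83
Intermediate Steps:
k = -18 (k = 8 + (-20 - (-5 + 11)) = 8 + (-20 - 1*6) = 8 + (-20 - 6) = 8 - 26 = -18)
29 + k*(-2*1 - 1) = 29 - 18*(-2*1 - 1) = 29 - 18*(-2 - 1) = 29 - 18*(-3) = 29 + 54 = 83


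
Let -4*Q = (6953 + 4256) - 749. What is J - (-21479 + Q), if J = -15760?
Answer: 8334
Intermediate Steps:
Q = -2615 (Q = -((6953 + 4256) - 749)/4 = -(11209 - 749)/4 = -¼*10460 = -2615)
J - (-21479 + Q) = -15760 - (-21479 - 2615) = -15760 - 1*(-24094) = -15760 + 24094 = 8334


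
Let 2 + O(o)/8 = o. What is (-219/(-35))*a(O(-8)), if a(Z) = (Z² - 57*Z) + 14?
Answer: 2403306/35 ≈ 68666.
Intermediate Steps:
O(o) = -16 + 8*o
a(Z) = 14 + Z² - 57*Z
(-219/(-35))*a(O(-8)) = (-219/(-35))*(14 + (-16 + 8*(-8))² - 57*(-16 + 8*(-8))) = (-219*(-1/35))*(14 + (-16 - 64)² - 57*(-16 - 64)) = 219*(14 + (-80)² - 57*(-80))/35 = 219*(14 + 6400 + 4560)/35 = (219/35)*10974 = 2403306/35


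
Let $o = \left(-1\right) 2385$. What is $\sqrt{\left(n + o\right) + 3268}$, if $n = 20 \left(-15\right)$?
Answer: $\sqrt{583} \approx 24.145$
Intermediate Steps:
$n = -300$
$o = -2385$
$\sqrt{\left(n + o\right) + 3268} = \sqrt{\left(-300 - 2385\right) + 3268} = \sqrt{-2685 + 3268} = \sqrt{583}$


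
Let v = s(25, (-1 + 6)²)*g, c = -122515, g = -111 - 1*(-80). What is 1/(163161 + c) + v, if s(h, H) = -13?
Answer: 16380339/40646 ≈ 403.00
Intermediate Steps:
g = -31 (g = -111 + 80 = -31)
v = 403 (v = -13*(-31) = 403)
1/(163161 + c) + v = 1/(163161 - 122515) + 403 = 1/40646 + 403 = 16380339/40646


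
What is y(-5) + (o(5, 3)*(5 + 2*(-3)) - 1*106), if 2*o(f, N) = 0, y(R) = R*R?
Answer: -81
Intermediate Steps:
y(R) = R²
o(f, N) = 0 (o(f, N) = (½)*0 = 0)
y(-5) + (o(5, 3)*(5 + 2*(-3)) - 1*106) = (-5)² + (0*(5 + 2*(-3)) - 1*106) = 25 + (0*(5 - 6) - 106) = 25 + (0*(-1) - 106) = 25 + (0 - 106) = 25 - 106 = -81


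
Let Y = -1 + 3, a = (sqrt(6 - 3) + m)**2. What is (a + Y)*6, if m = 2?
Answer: 54 + 24*sqrt(3) ≈ 95.569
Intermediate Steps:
a = (2 + sqrt(3))**2 (a = (sqrt(6 - 3) + 2)**2 = (sqrt(3) + 2)**2 = (2 + sqrt(3))**2 ≈ 13.928)
Y = 2
(a + Y)*6 = ((2 + sqrt(3))**2 + 2)*6 = (2 + (2 + sqrt(3))**2)*6 = 12 + 6*(2 + sqrt(3))**2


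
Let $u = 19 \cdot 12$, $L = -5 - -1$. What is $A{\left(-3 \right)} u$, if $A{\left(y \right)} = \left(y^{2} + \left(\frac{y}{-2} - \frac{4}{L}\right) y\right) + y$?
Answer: $-342$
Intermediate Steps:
$L = -4$ ($L = -5 + 1 = -4$)
$u = 228$
$A{\left(y \right)} = y + y^{2} + y \left(1 - \frac{y}{2}\right)$ ($A{\left(y \right)} = \left(y^{2} + \left(\frac{y}{-2} - \frac{4}{-4}\right) y\right) + y = \left(y^{2} + \left(y \left(- \frac{1}{2}\right) - -1\right) y\right) + y = \left(y^{2} + \left(- \frac{y}{2} + 1\right) y\right) + y = \left(y^{2} + \left(1 - \frac{y}{2}\right) y\right) + y = \left(y^{2} + y \left(1 - \frac{y}{2}\right)\right) + y = y + y^{2} + y \left(1 - \frac{y}{2}\right)$)
$A{\left(-3 \right)} u = \frac{1}{2} \left(-3\right) \left(4 - 3\right) 228 = \frac{1}{2} \left(-3\right) 1 \cdot 228 = \left(- \frac{3}{2}\right) 228 = -342$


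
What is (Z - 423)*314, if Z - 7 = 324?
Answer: -28888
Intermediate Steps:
Z = 331 (Z = 7 + 324 = 331)
(Z - 423)*314 = (331 - 423)*314 = -92*314 = -28888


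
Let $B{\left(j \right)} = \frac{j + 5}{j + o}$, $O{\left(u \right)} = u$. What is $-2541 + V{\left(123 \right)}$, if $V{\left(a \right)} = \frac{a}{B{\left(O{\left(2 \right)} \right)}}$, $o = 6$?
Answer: $- \frac{16803}{7} \approx -2400.4$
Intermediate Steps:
$B{\left(j \right)} = \frac{5 + j}{6 + j}$ ($B{\left(j \right)} = \frac{j + 5}{j + 6} = \frac{5 + j}{6 + j}$)
$V{\left(a \right)} = \frac{8 a}{7}$ ($V{\left(a \right)} = \frac{a}{\frac{1}{6 + 2} \left(5 + 2\right)} = \frac{a}{\frac{1}{8} \cdot 7} = \frac{a}{\frac{7}{8}} = a \frac{8}{7} = \frac{8 a}{7}$)
$-2541 + V{\left(123 \right)} = -2541 + \frac{8}{7} \cdot 123 = -2541 + \frac{984}{7} = - \frac{16803}{7}$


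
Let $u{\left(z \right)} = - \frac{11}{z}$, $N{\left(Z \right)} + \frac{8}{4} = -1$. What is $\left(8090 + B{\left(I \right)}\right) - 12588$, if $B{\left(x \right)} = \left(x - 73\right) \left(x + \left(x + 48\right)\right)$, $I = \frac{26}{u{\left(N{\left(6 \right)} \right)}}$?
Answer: $- \frac{1040158}{121} \approx -8596.3$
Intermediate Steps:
$N{\left(Z \right)} = -3$ ($N{\left(Z \right)} = -2 - 1 = -3$)
$I = \frac{78}{11}$ ($I = \frac{26}{\left(-11\right) \frac{1}{-3}} = \frac{26}{\left(-11\right) \left(- \frac{1}{3}\right)} = \frac{26}{\frac{11}{3}} = 26 \cdot \frac{3}{11} = \frac{78}{11} \approx 7.0909$)
$B{\left(x \right)} = \left(-73 + x\right) \left(48 + 2 x\right)$ ($B{\left(x \right)} = \left(-73 + x\right) \left(x + \left(48 + x\right)\right) = \left(-73 + x\right) \left(48 + 2 x\right)$)
$\left(8090 + B{\left(I \right)}\right) - 12588 = \left(8090 - \left(\frac{46188}{11} - \frac{12168}{121}\right)\right) - 12588 = \left(8090 - \frac{495900}{121}\right) - 12588 = \frac{482990}{121} - 12588 = - \frac{1040158}{121}$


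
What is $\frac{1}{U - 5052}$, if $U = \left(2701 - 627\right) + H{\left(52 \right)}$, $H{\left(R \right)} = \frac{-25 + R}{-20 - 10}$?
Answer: $- \frac{10}{29789} \approx -0.00033569$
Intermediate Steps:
$H{\left(R \right)} = \frac{5}{6} - \frac{R}{30}$ ($H{\left(R \right)} = \frac{-25 + R}{-30} = \left(-25 + R\right) \left(- \frac{1}{30}\right) = \frac{5}{6} - \frac{R}{30}$)
$U = \frac{20731}{10}$ ($U = \left(2701 - 627\right) + \left(\frac{5}{6} - \frac{26}{15}\right) = 2074 + \left(\frac{5}{6} - \frac{26}{15}\right) = 2074 - \frac{9}{10} = \frac{20731}{10} \approx 2073.1$)
$\frac{1}{U - 5052} = \frac{1}{\frac{20731}{10} - 5052} = \frac{1}{- \frac{29789}{10}} = - \frac{10}{29789}$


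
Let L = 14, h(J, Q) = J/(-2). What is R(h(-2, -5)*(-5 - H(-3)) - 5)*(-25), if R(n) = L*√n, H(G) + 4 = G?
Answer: -350*I*√3 ≈ -606.22*I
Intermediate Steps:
h(J, Q) = -J/2 (h(J, Q) = J*(-½) = -J/2)
H(G) = -4 + G
R(n) = 14*√n
R(h(-2, -5)*(-5 - H(-3)) - 5)*(-25) = (14*√((-½*(-2))*(-5 - (-4 - 3)) - 5))*(-25) = (14*√(1*(-5 - 1*(-7)) - 5))*(-25) = (14*√(1*(-5 + 7) - 5))*(-25) = (14*√(1*2 - 5))*(-25) = (14*√(2 - 5))*(-25) = (14*√(-3))*(-25) = (14*(I*√3))*(-25) = (14*I*√3)*(-25) = -350*I*√3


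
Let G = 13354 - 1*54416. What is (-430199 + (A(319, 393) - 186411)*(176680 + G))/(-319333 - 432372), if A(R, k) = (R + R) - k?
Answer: 25247890787/751705 ≈ 33588.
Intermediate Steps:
A(R, k) = -k + 2*R (A(R, k) = 2*R - k = -k + 2*R)
G = -41062 (G = 13354 - 54416 = -41062)
(-430199 + (A(319, 393) - 186411)*(176680 + G))/(-319333 - 432372) = (-430199 + ((-1*393 + 2*319) - 186411)*(176680 - 41062))/(-319333 - 432372) = (-430199 + ((-393 + 638) - 186411)*135618)/(-751705) = (-430199 + (245 - 186411)*135618)*(-1/751705) = (-430199 - 186166*135618)*(-1/751705) = (-430199 - 25247460588)*(-1/751705) = -25247890787*(-1/751705) = 25247890787/751705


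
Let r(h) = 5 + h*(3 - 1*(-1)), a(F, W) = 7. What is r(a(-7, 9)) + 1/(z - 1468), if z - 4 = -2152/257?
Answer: 12486943/378400 ≈ 32.999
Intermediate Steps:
z = -1124/257 (z = 4 - 2152/257 = -1124/257 ≈ -4.3735)
r(h) = 5 + 4*h (r(h) = 5 + h*(3 + 1) = 5 + h*4 = 5 + 4*h)
r(a(-7, 9)) + 1/(z - 1468) = (5 + 4*7) + 1/(-1124/257 - 1468) = (5 + 28) + 1/(-378400/257) = 33 - 257/378400 = 12486943/378400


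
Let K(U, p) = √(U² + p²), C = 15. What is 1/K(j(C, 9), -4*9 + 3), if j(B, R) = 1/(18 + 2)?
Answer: 20*√435601/435601 ≈ 0.030303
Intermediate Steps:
j(B, R) = 1/20
1/K(j(C, 9), -4*9 + 3) = 1/(√((1/20)² + (-4*9 + 3)²)) = 1/(√(1/400 + (-36 + 3)²)) = 1/(√(1/400 + (-33)²)) = 1/(√(1/400 + 1089)) = 1/(√(435601/400)) = 1/(√435601/20) = 20*√435601/435601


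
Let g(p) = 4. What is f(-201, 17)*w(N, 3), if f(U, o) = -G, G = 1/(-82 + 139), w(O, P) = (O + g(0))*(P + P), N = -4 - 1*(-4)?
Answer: -8/19 ≈ -0.42105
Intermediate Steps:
N = 0 (N = -4 + 4 = 0)
w(O, P) = 2*P*(4 + O) (w(O, P) = (O + 4)*(P + P) = (4 + O)*(2*P) = 2*P*(4 + O))
G = 1/57 ≈ 0.017544
f(U, o) = -1/57 (f(U, o) = -1*1/57 = -1/57)
f(-201, 17)*w(N, 3) = -2*3*(4 + 0)/57 = -2*3*4/57 = -1/57*24 = -8/19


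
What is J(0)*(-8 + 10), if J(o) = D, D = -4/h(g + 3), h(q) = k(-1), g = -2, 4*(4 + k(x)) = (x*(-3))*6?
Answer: -16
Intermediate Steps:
k(x) = -4 - 9*x/2 (k(x) = -4 + ((x*(-3))*6)/4 = -4 + (-3*x*6)/4 = -4 + (-18*x)/4 = -4 - 9*x/2)
h(q) = ½ (h(q) = -4 - 9/2*(-1) = -4 + 9/2 = ½)
D = -8 (D = -4/½ = -4*2 = -8)
J(o) = -8
J(0)*(-8 + 10) = -8*(-8 + 10) = -8*2 = -16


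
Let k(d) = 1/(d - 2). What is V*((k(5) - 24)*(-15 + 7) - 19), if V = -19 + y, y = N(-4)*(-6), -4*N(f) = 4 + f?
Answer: -9709/3 ≈ -3236.3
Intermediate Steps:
k(d) = 1/(-2 + d)
N(f) = -1 - f/4 (N(f) = -(4 + f)/4 = -1 - f/4)
y = 0 (y = (-1 - ¼*(-4))*(-6) = (-1 + 1)*(-6) = 0*(-6) = 0)
V = -19 (V = -19 + 0 = -19)
V*((k(5) - 24)*(-15 + 7) - 19) = -19*((1/(-2 + 5) - 24)*(-15 + 7) - 19) = -19*((1/3 - 24)*(-8) - 19) = -19*((⅓ - 24)*(-8) - 19) = -19*(-71/3*(-8) - 19) = -19*(568/3 - 19) = -19*511/3 = -9709/3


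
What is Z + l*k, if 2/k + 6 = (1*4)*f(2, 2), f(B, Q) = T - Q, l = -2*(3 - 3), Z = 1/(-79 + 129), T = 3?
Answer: 1/50 ≈ 0.020000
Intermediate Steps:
Z = 1/50 ≈ 0.020000
l = 0 (l = -2*0 = 0)
f(B, Q) = 3 - Q
k = -1 (k = 2/(-6 + (1*4)*(3 - 1*2)) = 2/(-6 + 4*(3 - 2)) = 2/(-6 + 4*1) = 2/(-6 + 4) = 2/(-2) = 2*(-½) = -1)
Z + l*k = 1/50 + 0*(-1) = 1/50 + 0 = 1/50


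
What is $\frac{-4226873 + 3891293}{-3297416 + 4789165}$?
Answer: $- \frac{47940}{213107} \approx -0.22496$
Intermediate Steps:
$\frac{-4226873 + 3891293}{-3297416 + 4789165} = - \frac{335580}{1491749} = \left(-335580\right) \frac{1}{1491749} = - \frac{47940}{213107}$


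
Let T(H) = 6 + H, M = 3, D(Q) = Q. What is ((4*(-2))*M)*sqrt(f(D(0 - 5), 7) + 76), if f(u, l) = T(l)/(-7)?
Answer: -24*sqrt(3633)/7 ≈ -206.66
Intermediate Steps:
f(u, l) = -6/7 - l/7 (f(u, l) = (6 + l)/(-7) = (6 + l)*(-1/7) = -6/7 - l/7)
((4*(-2))*M)*sqrt(f(D(0 - 5), 7) + 76) = ((4*(-2))*3)*sqrt((-6/7 - 1/7*7) + 76) = (-8*3)*sqrt((-6/7 - 1) + 76) = -24*sqrt(-13/7 + 76) = -24*sqrt(3633)/7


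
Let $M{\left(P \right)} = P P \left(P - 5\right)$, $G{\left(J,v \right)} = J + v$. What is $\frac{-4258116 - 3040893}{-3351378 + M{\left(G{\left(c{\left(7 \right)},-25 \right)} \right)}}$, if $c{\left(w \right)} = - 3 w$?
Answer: $\frac{811001}{384366} \approx 2.11$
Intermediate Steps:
$M{\left(P \right)} = P^{2} \left(-5 + P\right)$ ($M{\left(P \right)} = P P \left(-5 + P\right) = P^{2} \left(-5 + P\right)$)
$\frac{-4258116 - 3040893}{-3351378 + M{\left(G{\left(c{\left(7 \right)},-25 \right)} \right)}} = \frac{-4258116 - 3040893}{-3351378 + \left(\left(-3\right) 7 - 25\right)^{2} \left(-5 - 46\right)} = - \frac{7299009}{-3351378 + \left(-21 - 25\right)^{2} \left(-5 - 46\right)} = - \frac{7299009}{-3351378 + \left(-46\right)^{2} \left(-5 - 46\right)} = - \frac{7299009}{-3351378 + 2116 \left(-51\right)} = - \frac{7299009}{-3351378 - 107916} = - \frac{7299009}{-3459294} = \left(-7299009\right) \left(- \frac{1}{3459294}\right) = \frac{811001}{384366}$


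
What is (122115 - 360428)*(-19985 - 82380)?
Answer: 24394910245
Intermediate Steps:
(122115 - 360428)*(-19985 - 82380) = -238313*(-102365) = 24394910245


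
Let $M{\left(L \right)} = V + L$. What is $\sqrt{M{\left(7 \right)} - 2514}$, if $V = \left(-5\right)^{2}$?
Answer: $i \sqrt{2482} \approx 49.82 i$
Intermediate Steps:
$V = 25$
$M{\left(L \right)} = 25 + L$
$\sqrt{M{\left(7 \right)} - 2514} = \sqrt{\left(25 + 7\right) - 2514} = \sqrt{32 - 2514} = \sqrt{-2482} = i \sqrt{2482}$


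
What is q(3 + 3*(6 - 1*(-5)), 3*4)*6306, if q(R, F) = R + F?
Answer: 302688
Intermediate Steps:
q(R, F) = F + R
q(3 + 3*(6 - 1*(-5)), 3*4)*6306 = (3*4 + (3 + 3*(6 - 1*(-5))))*6306 = (12 + (3 + 3*(6 + 5)))*6306 = (12 + (3 + 3*11))*6306 = (12 + (3 + 33))*6306 = (12 + 36)*6306 = 48*6306 = 302688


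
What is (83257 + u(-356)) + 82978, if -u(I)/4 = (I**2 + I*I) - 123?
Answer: -847161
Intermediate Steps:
u(I) = 492 - 8*I**2 (u(I) = -4*((I**2 + I*I) - 123) = -4*((I**2 + I**2) - 123) = -4*(2*I**2 - 123) = -4*(-123 + 2*I**2) = 492 - 8*I**2)
(83257 + u(-356)) + 82978 = (83257 + (492 - 8*(-356)**2)) + 82978 = (83257 + (492 - 8*126736)) + 82978 = (83257 + (492 - 1013888)) + 82978 = (83257 - 1013396) + 82978 = -930139 + 82978 = -847161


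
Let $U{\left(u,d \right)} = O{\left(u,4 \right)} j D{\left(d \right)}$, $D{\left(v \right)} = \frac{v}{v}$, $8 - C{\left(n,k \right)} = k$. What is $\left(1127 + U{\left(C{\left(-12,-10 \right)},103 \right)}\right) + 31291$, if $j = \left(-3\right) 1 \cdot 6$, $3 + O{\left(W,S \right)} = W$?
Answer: $32148$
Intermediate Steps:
$O{\left(W,S \right)} = -3 + W$
$j = -18$ ($j = \left(-3\right) 6 = -18$)
$C{\left(n,k \right)} = 8 - k$
$D{\left(v \right)} = 1$
$U{\left(u,d \right)} = 54 - 18 u$ ($U{\left(u,d \right)} = \left(-3 + u\right) \left(-18\right) 1 = \left(54 - 18 u\right) 1 = 54 - 18 u$)
$\left(1127 + U{\left(C{\left(-12,-10 \right)},103 \right)}\right) + 31291 = \left(1127 + \left(54 - 18 \left(8 - -10\right)\right)\right) + 31291 = \left(1127 + \left(54 - 18 \left(8 + 10\right)\right)\right) + 31291 = \left(1127 + \left(54 - 324\right)\right) + 31291 = \left(1127 - 270\right) + 31291 = 857 + 31291 = 32148$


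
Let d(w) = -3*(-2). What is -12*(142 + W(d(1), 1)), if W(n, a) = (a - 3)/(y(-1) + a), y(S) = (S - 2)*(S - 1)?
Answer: -11904/7 ≈ -1700.6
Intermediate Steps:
y(S) = (-1 + S)*(-2 + S) (y(S) = (-2 + S)*(-1 + S) = (-1 + S)*(-2 + S))
d(w) = 6
W(n, a) = (-3 + a)/(6 + a) (W(n, a) = (a - 3)/((2 + (-1)**2 - 3*(-1)) + a) = (-3 + a)/((2 + 1 + 3) + a) = (-3 + a)/(6 + a))
-12*(142 + W(d(1), 1)) = -12*(142 + (-3 + 1)/(6 + 1)) = -12*(142 - 2/7) = -12*992/7 = -11904/7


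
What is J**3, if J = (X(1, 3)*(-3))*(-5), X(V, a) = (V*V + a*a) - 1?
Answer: 2460375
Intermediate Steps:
X(V, a) = -1 + V**2 + a**2 (X(V, a) = (V**2 + a**2) - 1 = -1 + V**2 + a**2)
J = 135 (J = ((-1 + 1**2 + 3**2)*(-3))*(-5) = ((-1 + 1 + 9)*(-3))*(-5) = (9*(-3))*(-5) = -27*(-5) = 135)
J**3 = 135**3 = 2460375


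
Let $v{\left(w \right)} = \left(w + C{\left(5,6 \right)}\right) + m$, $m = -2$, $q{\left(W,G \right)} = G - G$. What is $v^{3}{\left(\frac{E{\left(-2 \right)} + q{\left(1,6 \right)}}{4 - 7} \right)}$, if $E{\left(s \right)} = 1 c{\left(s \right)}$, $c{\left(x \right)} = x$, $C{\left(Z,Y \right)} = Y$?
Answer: $\frac{2744}{27} \approx 101.63$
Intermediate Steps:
$q{\left(W,G \right)} = 0$
$E{\left(s \right)} = s$ ($E{\left(s \right)} = 1 s = s$)
$v{\left(w \right)} = 4 + w$ ($v{\left(w \right)} = \left(w + 6\right) - 2 = \left(6 + w\right) - 2 = 4 + w$)
$v^{3}{\left(\frac{E{\left(-2 \right)} + q{\left(1,6 \right)}}{4 - 7} \right)} = \left(4 + \frac{-2 + 0}{4 - 7}\right)^{3} = \left(4 - \frac{2}{-3}\right)^{3} = \left(4 - - \frac{2}{3}\right)^{3} = \left(4 + \frac{2}{3}\right)^{3} = \left(\frac{14}{3}\right)^{3} = \frac{2744}{27}$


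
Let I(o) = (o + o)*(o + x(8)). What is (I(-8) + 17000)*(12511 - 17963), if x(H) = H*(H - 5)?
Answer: -91288288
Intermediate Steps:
x(H) = H*(-5 + H)
I(o) = 2*o*(24 + o) (I(o) = (o + o)*(o + 8*(-5 + 8)) = (2*o)*(o + 8*3) = (2*o)*(o + 24) = (2*o)*(24 + o) = 2*o*(24 + o))
(I(-8) + 17000)*(12511 - 17963) = (2*(-8)*(24 - 8) + 17000)*(12511 - 17963) = (2*(-8)*16 + 17000)*(-5452) = (-256 + 17000)*(-5452) = 16744*(-5452) = -91288288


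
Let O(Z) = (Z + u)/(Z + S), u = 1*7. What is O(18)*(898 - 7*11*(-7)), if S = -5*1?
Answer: 35925/13 ≈ 2763.5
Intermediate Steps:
S = -5
u = 7
O(Z) = (7 + Z)/(-5 + Z) (O(Z) = (Z + 7)/(Z - 5) = (7 + Z)/(-5 + Z))
O(18)*(898 - 7*11*(-7)) = ((7 + 18)/(-5 + 18))*(898 - 7*11*(-7)) = (25/13)*(898 - 77*(-7)) = ((1/13)*25)*(898 + 539) = (25/13)*1437 = 35925/13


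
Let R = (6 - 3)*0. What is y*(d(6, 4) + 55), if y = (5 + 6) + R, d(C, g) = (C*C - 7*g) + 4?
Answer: 737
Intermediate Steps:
R = 0 (R = 3*0 = 0)
d(C, g) = 4 + C² - 7*g (d(C, g) = (C² - 7*g) + 4 = 4 + C² - 7*g)
y = 11 (y = (5 + 6) + 0 = 11 + 0 = 11)
y*(d(6, 4) + 55) = 11*((4 + 6² - 7*4) + 55) = 11*((4 + 36 - 28) + 55) = 11*(12 + 55) = 11*67 = 737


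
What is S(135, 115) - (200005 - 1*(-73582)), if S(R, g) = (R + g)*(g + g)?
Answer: -216087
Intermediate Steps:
S(R, g) = 2*g*(R + g) (S(R, g) = (R + g)*(2*g) = 2*g*(R + g))
S(135, 115) - (200005 - 1*(-73582)) = 2*115*(135 + 115) - (200005 - 1*(-73582)) = 2*115*250 - (200005 + 73582) = 57500 - 1*273587 = 57500 - 273587 = -216087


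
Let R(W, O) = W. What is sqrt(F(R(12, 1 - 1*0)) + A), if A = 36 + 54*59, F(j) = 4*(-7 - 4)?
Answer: sqrt(3178) ≈ 56.374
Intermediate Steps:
F(j) = -44 (F(j) = 4*(-11) = -44)
A = 3222 (A = 36 + 3186 = 3222)
sqrt(F(R(12, 1 - 1*0)) + A) = sqrt(-44 + 3222) = sqrt(3178)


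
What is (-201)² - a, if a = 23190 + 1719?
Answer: 15492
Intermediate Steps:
a = 24909
(-201)² - a = (-201)² - 1*24909 = 40401 - 24909 = 15492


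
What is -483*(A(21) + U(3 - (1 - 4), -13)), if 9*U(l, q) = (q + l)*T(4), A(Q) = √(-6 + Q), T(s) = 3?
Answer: 1127 - 483*√15 ≈ -743.65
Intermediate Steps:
U(l, q) = l/3 + q/3 (U(l, q) = ((q + l)*3)/9 = ((l + q)*3)/9 = (3*l + 3*q)/9 = l/3 + q/3)
-483*(A(21) + U(3 - (1 - 4), -13)) = -483*(√(-6 + 21) + ((3 - (1 - 4))/3 + (⅓)*(-13))) = -483*(√15 + ((3 - 1*(-3))/3 - 13/3)) = -483*(√15 + ((3 + 3)/3 - 13/3)) = -483*(√15 + ((⅓)*6 - 13/3)) = -483*(√15 + (2 - 13/3)) = -483*(√15 - 7/3) = -483*(-7/3 + √15) = 1127 - 483*√15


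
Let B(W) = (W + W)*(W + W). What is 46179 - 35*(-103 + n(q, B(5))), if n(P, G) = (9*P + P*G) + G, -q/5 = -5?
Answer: -49091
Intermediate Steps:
q = 25 (q = -5*(-5) = 25)
B(W) = 4*W² (B(W) = (2*W)*(2*W) = 4*W²)
n(P, G) = G + 9*P + G*P (n(P, G) = (9*P + G*P) + G = G + 9*P + G*P)
46179 - 35*(-103 + n(q, B(5))) = 46179 - 35*(-103 + (4*5² + 9*25 + (4*5²)*25)) = 46179 - 35*(-103 + (4*25 + 225 + (4*25)*25)) = 46179 - 35*(-103 + (100 + 225 + 100*25)) = 46179 - 35*(-103 + (100 + 225 + 2500)) = 46179 - 35*(-103 + 2825) = 46179 - 35*2722 = 46179 - 1*95270 = 46179 - 95270 = -49091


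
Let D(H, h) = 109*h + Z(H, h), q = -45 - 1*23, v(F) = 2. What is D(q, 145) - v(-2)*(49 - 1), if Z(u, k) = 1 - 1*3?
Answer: 15707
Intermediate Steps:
Z(u, k) = -2 (Z(u, k) = 1 - 3 = -2)
q = -68 (q = -45 - 23 = -68)
D(H, h) = -2 + 109*h (D(H, h) = 109*h - 2 = -2 + 109*h)
D(q, 145) - v(-2)*(49 - 1) = (-2 + 109*145) - 2*(49 - 1) = (-2 + 15805) - 2*48 = 15803 - 1*96 = 15803 - 96 = 15707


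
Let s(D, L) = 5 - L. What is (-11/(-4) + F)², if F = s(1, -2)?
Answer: 1521/16 ≈ 95.063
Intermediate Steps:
F = 7 (F = 5 - 1*(-2) = 5 + 2 = 7)
(-11/(-4) + F)² = (-11/(-4) + 7)² = (-11*(-¼) + 7)² = (11/4 + 7)² = (39/4)² = 1521/16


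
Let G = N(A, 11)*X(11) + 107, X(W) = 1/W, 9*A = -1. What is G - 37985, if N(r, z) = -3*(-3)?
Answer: -416649/11 ≈ -37877.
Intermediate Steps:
A = -1/9 (A = (1/9)*(-1) = -1/9 ≈ -0.11111)
N(r, z) = 9
G = 1186/11 (G = 9/11 + 107 = 1186/11 ≈ 107.82)
G - 37985 = 1186/11 - 37985 = -416649/11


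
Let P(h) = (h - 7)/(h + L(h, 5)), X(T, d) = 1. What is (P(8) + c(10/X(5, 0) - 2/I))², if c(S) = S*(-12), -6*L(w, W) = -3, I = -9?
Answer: 39062500/2601 ≈ 15018.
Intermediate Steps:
L(w, W) = ½ (L(w, W) = -⅙*(-3) = ½)
P(h) = (-7 + h)/(½ + h) (P(h) = (h - 7)/(h + ½) = (-7 + h)/(½ + h))
c(S) = -12*S
(P(8) + c(10/X(5, 0) - 2/I))² = (2*(-7 + 8)/(1 + 2*8) - 12*(10/1 - 2/(-9)))² = (2*1/(1 + 16) - 12*(10*1 - 2*(-⅑)))² = (2*1/17 - 12*(10 + 2/9))² = (2*(1/17)*1 - 12*92/9)² = (2/17 - 368/3)² = (-6250/51)² = 39062500/2601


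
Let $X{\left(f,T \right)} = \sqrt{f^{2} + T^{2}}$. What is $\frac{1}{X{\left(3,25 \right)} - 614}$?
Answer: $- \frac{307}{188181} - \frac{\sqrt{634}}{376362} \approx -0.0016983$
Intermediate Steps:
$X{\left(f,T \right)} = \sqrt{T^{2} + f^{2}}$
$\frac{1}{X{\left(3,25 \right)} - 614} = \frac{1}{\sqrt{25^{2} + 3^{2}} - 614} = \frac{1}{\sqrt{625 + 9} - 614} = \frac{1}{\sqrt{634} - 614} = \frac{1}{-614 + \sqrt{634}}$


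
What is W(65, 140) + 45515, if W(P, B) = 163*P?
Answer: 56110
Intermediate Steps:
W(65, 140) + 45515 = 163*65 + 45515 = 10595 + 45515 = 56110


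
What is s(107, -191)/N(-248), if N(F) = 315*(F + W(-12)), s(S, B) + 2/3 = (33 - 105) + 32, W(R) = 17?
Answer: 122/218295 ≈ 0.00055888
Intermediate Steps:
s(S, B) = -122/3 (s(S, B) = -2/3 + ((33 - 105) + 32) = -2/3 + (-72 + 32) = -2/3 - 40 = -122/3)
N(F) = 5355 + 315*F (N(F) = 315*(F + 17) = 315*(17 + F) = 5355 + 315*F)
s(107, -191)/N(-248) = -122/(3*(5355 + 315*(-248))) = -122/(3*(5355 - 78120)) = -122/3/(-72765) = -122/3*(-1/72765) = 122/218295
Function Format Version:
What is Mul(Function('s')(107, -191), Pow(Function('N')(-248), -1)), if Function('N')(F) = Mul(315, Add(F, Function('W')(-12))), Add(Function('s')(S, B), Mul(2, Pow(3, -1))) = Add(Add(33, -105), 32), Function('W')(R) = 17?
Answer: Rational(122, 218295) ≈ 0.00055888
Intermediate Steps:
Function('s')(S, B) = Rational(-122, 3) (Function('s')(S, B) = Add(Rational(-2, 3), Add(Add(33, -105), 32)) = Add(Rational(-2, 3), Add(-72, 32)) = Add(Rational(-2, 3), -40) = Rational(-122, 3))
Function('N')(F) = Add(5355, Mul(315, F)) (Function('N')(F) = Mul(315, Add(F, 17)) = Mul(315, Add(17, F)) = Add(5355, Mul(315, F)))
Mul(Function('s')(107, -191), Pow(Function('N')(-248), -1)) = Mul(Rational(-122, 3), Pow(Add(5355, Mul(315, -248)), -1)) = Mul(Rational(-122, 3), Pow(Add(5355, -78120), -1)) = Mul(Rational(-122, 3), Pow(-72765, -1)) = Mul(Rational(-122, 3), Rational(-1, 72765)) = Rational(122, 218295)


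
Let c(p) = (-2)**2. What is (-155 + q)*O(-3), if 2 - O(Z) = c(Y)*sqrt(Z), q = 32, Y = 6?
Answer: -246 + 492*I*sqrt(3) ≈ -246.0 + 852.17*I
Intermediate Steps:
c(p) = 4
O(Z) = 2 - 4*sqrt(Z)
(-155 + q)*O(-3) = (-155 + 32)*(2 - 4*I*sqrt(3)) = -123*(2 - 4*I*sqrt(3)) = -246 + 492*I*sqrt(3)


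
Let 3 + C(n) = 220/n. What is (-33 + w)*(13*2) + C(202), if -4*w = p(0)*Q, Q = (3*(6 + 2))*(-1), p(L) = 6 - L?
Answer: 7685/101 ≈ 76.089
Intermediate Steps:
C(n) = -3 + 220/n
Q = -24 (Q = (3*8)*(-1) = 24*(-1) = -24)
w = 36 (w = -(6 - 1*0)*(-24)/4 = -(6 + 0)*(-24)/4 = -3*(-24)/2 = -¼*(-144) = 36)
(-33 + w)*(13*2) + C(202) = (-33 + 36)*(13*2) + (-3 + 220/202) = 3*26 + (-3 + 220*(1/202)) = 78 + (-3 + 110/101) = 78 - 193/101 = 7685/101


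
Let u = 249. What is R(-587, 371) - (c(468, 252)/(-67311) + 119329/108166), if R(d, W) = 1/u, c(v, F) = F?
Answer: -73553276431/67144801662 ≈ -1.0954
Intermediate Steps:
R(d, W) = 1/249
R(-587, 371) - (c(468, 252)/(-67311) + 119329/108166) = 1/249 - (252/(-67311) + 119329/108166) = 1/249 - (252*(-1/67311) + 119329*(1/108166)) = 1/249 - (-28/7479 + 119329/108166) = 1/249 - 1*889432943/808973514 = 1/249 - 889432943/808973514 = -73553276431/67144801662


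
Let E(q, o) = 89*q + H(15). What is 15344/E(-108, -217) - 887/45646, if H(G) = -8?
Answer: -177231291/109778630 ≈ -1.6144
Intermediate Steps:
E(q, o) = -8 + 89*q (E(q, o) = 89*q - 8 = -8 + 89*q)
15344/E(-108, -217) - 887/45646 = 15344/(-8 + 89*(-108)) - 887/45646 = 15344/(-8 - 9612) - 887*1/45646 = 15344/(-9620) - 887/45646 = 15344*(-1/9620) - 887/45646 = -3836/2405 - 887/45646 = -177231291/109778630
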